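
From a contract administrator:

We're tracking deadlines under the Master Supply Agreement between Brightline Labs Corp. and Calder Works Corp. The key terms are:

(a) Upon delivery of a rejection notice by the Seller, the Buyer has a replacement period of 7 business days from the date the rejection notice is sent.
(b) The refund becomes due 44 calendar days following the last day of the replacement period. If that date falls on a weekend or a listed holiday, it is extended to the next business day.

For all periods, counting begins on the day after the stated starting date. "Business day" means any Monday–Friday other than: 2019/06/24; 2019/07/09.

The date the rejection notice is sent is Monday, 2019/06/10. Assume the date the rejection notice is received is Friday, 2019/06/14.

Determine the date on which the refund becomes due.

The last day of the replacement period: counting 7 business days from Monday, 2019/06/10 (Jun 11, Jun 12, Jun 13, Jun 14, Jun 17, Jun 18, Jun 19, skipping weekends) reaches Wednesday, 2019/06/19.
Adding 44 calendar days to 2019/06/19 gives 2019/08/02, which is the date on which the refund becomes due. 2019/08/02 is a Friday and is not a listed holiday, so no roll-forward applies.

2019/08/02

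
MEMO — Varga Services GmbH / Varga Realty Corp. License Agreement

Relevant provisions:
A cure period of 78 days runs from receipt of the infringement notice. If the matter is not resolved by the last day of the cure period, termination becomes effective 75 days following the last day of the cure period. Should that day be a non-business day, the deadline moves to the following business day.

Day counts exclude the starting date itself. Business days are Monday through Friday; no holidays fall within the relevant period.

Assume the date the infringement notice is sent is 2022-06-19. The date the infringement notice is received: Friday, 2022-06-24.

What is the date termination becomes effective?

2022-11-24

The last day of the cure period: 78 calendar days after 2022-06-24 is 2022-09-10.
Adding 75 calendar days to 2022-09-10 gives 2022-11-24, which is the date termination becomes effective. 2022-11-24 is a Thursday, so no roll-forward applies.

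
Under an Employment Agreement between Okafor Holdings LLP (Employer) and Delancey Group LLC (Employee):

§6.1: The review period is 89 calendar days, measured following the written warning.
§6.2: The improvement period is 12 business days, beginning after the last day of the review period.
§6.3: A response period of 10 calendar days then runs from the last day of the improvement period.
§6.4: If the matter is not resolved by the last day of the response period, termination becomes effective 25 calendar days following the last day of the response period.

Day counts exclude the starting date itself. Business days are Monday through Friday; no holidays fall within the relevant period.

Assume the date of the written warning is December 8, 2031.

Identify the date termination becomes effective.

The last day of the review period: 89 calendar days after December 8, 2031 is March 6, 2032.
From Saturday, March 6, 2032, 12 business days (Mar 8, Mar 9, Mar 10, Mar 11, …, Mar 19, Mar 22, Mar 23, skipping weekends) brings us to Tuesday, March 23, 2032, which is the last day of the improvement period.
The last day of the response period: March 23, 2032 + 10 days = April 2, 2032.
The date termination becomes effective: April 2, 2032 + 25 days = April 27, 2032.

April 27, 2032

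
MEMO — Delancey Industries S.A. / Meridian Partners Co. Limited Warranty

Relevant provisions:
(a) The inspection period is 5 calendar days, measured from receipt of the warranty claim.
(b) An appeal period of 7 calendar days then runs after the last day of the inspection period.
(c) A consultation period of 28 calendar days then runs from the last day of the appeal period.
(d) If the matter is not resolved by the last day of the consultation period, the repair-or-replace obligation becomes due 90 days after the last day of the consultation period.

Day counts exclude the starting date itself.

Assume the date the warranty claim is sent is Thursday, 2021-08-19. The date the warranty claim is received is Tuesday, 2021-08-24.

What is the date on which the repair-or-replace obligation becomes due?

2022-01-01

The last day of the inspection period: 2021-08-24 + 5 days = 2021-08-29.
The last day of the appeal period: 7 calendar days after 2021-08-29 is 2021-09-05.
The last day of the consultation period: 2021-09-05 + 28 days = 2021-10-03.
Adding 90 calendar days to 2021-10-03 gives 2022-01-01, which is the date on which the repair-or-replace obligation becomes due.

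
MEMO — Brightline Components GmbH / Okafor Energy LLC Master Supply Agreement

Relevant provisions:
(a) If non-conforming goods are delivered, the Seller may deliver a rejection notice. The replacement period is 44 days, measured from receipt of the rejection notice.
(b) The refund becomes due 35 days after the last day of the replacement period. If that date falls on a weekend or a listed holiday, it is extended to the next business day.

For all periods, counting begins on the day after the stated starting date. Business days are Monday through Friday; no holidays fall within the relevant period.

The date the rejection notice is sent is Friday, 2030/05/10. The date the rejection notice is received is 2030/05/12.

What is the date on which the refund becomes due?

The last day of the replacement period: 44 calendar days after 2030/05/12 is 2030/06/25.
Adding 35 calendar days to 2030/06/25 gives 2030/07/30, which is the date on which the refund becomes due. 2030/07/30 is a Tuesday, so no roll-forward applies.

2030/07/30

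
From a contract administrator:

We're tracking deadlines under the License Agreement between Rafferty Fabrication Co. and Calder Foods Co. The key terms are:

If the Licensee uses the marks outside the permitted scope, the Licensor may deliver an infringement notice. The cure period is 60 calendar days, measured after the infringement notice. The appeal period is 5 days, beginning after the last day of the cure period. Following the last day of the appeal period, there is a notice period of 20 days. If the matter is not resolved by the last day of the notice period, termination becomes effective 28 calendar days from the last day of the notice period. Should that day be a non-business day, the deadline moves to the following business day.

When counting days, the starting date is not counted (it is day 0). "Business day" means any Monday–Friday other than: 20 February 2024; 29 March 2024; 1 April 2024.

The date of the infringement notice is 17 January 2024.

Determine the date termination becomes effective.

9 May 2024

The last day of the cure period: 17 January 2024 + 60 days = 17 March 2024.
The last day of the appeal period: 5 calendar days after 17 March 2024 is 22 March 2024.
The last day of the notice period: 22 March 2024 + 20 days = 11 April 2024.
Adding 28 calendar days to 11 April 2024 gives 9 May 2024, which is the date termination becomes effective. 9 May 2024 is a Thursday and is not a listed holiday, so no roll-forward applies.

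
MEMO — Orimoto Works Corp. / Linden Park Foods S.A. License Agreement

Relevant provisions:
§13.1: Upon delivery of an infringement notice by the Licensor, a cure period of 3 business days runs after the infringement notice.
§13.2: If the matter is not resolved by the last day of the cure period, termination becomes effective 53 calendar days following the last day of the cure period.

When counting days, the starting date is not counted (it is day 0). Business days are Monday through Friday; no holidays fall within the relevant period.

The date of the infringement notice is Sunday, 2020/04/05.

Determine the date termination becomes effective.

The last day of the cure period: 3 business days after Sunday, 2020/04/05, skipping weekends — Apr 6, Apr 7, Apr 8 — lands on Wednesday, 2020/04/08.
Adding 53 calendar days to 2020/04/08 gives 2020/05/31, which is the date termination becomes effective.

2020/05/31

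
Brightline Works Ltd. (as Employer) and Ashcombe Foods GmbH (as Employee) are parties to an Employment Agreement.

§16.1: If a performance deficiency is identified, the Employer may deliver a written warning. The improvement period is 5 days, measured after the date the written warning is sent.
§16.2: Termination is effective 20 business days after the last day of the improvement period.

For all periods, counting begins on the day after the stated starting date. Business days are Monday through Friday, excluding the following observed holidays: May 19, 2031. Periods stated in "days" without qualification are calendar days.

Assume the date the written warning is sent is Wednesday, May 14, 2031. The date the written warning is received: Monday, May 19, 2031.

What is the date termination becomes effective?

June 16, 2031

The last day of the improvement period: 5 calendar days after May 14, 2031 is May 19, 2031.
From Monday, May 19, 2031, 20 business days (May 20, May 21, May 22, May 23, …, Jun 12, Jun 13, Jun 16, skipping weekends) brings us to Monday, June 16, 2031, which is the date termination becomes effective.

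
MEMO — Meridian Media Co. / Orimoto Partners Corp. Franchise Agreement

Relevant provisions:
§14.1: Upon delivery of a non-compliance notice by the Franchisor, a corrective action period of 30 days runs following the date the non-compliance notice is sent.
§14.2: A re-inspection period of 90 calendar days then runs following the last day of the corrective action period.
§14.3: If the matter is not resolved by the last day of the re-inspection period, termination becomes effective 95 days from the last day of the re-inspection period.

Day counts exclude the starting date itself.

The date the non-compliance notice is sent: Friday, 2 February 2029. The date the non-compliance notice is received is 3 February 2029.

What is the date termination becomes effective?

The last day of the corrective action period: 2 February 2029 + 30 days = 4 March 2029.
Adding 90 calendar days to 4 March 2029 gives 2 June 2029, which is the last day of the re-inspection period.
Adding 95 calendar days to 2 June 2029 gives 5 September 2029, which is the date termination becomes effective.

5 September 2029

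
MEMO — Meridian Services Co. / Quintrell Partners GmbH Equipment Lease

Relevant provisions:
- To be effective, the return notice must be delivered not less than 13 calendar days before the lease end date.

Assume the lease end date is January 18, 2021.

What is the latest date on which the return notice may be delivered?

January 5, 2021

January 18, 2021 minus 13 days is January 5, 2021.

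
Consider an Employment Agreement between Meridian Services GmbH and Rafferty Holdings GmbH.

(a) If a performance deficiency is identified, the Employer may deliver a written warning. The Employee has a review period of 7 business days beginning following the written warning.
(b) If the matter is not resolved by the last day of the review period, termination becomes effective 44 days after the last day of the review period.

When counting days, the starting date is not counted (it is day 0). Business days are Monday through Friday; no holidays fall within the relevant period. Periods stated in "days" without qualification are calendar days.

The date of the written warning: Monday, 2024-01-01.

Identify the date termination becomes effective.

The last day of the review period: counting 7 business days from Monday, 2024-01-01 (Jan 2, Jan 3, Jan 4, Jan 5, Jan 8, Jan 9, Jan 10, skipping weekends) reaches Wednesday, 2024-01-10.
Adding 44 calendar days to 2024-01-10 gives 2024-02-23, which is the date termination becomes effective.

2024-02-23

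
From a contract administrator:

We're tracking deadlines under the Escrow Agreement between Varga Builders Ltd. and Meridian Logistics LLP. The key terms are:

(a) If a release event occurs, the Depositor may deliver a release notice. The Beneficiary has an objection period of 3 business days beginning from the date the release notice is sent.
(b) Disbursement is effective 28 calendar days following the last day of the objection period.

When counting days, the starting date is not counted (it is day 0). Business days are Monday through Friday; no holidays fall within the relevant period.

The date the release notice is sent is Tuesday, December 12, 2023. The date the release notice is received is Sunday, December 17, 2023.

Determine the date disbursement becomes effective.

January 12, 2024

The last day of the objection period: 3 business days after Tuesday, December 12, 2023, skipping weekends — Dec 13, Dec 14, Dec 15 — lands on Friday, December 15, 2023.
The date disbursement becomes effective: December 15, 2023 + 28 days = January 12, 2024.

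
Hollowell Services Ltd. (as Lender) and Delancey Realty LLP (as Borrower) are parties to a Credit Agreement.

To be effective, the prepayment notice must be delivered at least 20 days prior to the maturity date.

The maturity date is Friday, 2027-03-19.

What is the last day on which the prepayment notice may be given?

2027-03-19 minus 20 days is 2027-02-27.

2027-02-27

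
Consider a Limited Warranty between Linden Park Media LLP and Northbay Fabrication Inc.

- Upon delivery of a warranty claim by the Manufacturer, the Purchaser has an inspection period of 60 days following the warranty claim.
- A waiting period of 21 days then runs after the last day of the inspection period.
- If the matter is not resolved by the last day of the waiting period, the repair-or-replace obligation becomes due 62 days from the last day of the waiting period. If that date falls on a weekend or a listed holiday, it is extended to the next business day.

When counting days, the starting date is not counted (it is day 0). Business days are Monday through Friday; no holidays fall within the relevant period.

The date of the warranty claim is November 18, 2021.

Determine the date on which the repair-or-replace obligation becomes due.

April 11, 2022

Adding 60 calendar days to November 18, 2021 gives January 17, 2022, which is the last day of the inspection period.
Adding 21 calendar days to January 17, 2022 gives February 7, 2022, which is the last day of the waiting period.
The date on which the repair-or-replace obligation becomes due: February 7, 2022 + 62 days = April 10, 2022. That falls on a Sunday, so it rolls to the next business day, Monday, April 11, 2022.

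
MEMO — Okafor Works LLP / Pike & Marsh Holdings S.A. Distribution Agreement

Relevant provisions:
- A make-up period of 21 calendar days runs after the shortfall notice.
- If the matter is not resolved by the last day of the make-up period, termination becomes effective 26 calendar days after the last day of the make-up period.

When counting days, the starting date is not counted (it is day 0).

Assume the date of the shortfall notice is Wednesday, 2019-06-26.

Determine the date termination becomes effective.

The last day of the make-up period: 21 calendar days after 2019-06-26 is 2019-07-17.
Adding 26 calendar days to 2019-07-17 gives 2019-08-12, which is the date termination becomes effective.

2019-08-12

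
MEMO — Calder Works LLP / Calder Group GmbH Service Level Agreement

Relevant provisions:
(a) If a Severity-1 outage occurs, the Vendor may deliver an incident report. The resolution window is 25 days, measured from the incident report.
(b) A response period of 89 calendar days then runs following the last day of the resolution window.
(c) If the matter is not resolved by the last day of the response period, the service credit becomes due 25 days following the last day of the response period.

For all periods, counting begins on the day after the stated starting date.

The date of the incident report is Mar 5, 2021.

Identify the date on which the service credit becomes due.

Jul 22, 2021

The last day of the resolution window: 25 calendar days after Mar 5, 2021 is Mar 30, 2021.
Adding 89 calendar days to Mar 30, 2021 gives Jun 27, 2021, which is the last day of the response period.
Adding 25 calendar days to Jun 27, 2021 gives Jul 22, 2021, which is the date on which the service credit becomes due.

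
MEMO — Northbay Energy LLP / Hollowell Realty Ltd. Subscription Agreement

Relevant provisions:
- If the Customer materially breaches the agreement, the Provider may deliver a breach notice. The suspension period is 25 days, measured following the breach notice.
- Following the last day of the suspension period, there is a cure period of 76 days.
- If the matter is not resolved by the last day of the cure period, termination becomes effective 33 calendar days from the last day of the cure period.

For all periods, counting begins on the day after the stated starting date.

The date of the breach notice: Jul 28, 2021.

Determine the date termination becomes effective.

The last day of the suspension period: Jul 28, 2021 + 25 days = Aug 22, 2021.
The last day of the cure period: Aug 22, 2021 + 76 days = Nov 6, 2021.
The date termination becomes effective: Nov 6, 2021 + 33 days = Dec 9, 2021.

Dec 9, 2021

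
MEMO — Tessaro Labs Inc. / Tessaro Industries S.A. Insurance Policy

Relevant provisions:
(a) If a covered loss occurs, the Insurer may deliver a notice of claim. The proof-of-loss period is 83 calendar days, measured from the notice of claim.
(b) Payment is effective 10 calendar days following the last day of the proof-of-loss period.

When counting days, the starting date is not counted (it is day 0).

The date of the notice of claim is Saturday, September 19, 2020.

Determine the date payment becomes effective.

December 21, 2020

The last day of the proof-of-loss period: September 19, 2020 + 83 days = December 11, 2020.
Adding 10 calendar days to December 11, 2020 gives December 21, 2020, which is the date payment becomes effective.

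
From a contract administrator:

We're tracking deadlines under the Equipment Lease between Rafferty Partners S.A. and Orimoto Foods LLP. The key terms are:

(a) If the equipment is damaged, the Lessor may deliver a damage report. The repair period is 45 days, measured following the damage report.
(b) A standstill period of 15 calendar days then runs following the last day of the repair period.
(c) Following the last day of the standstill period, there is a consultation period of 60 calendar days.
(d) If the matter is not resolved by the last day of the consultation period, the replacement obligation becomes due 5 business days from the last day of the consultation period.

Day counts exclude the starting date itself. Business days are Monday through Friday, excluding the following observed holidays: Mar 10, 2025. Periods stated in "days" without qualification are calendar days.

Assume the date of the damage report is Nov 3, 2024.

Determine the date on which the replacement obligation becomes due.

The last day of the repair period: Nov 3, 2024 + 45 days = Dec 18, 2024.
Adding 15 calendar days to Dec 18, 2024 gives Jan 2, 2025, which is the last day of the standstill period.
Adding 60 calendar days to Jan 2, 2025 gives Mar 3, 2025, which is the last day of the consultation period.
The date on which the replacement obligation becomes due: counting 5 business days from Monday, Mar 3, 2025 (Mar 4, Mar 5, Mar 6, Mar 7, Mar 11, skipping weekends and the listed holiday on Mar 10) reaches Tuesday, Mar 11, 2025.

Mar 11, 2025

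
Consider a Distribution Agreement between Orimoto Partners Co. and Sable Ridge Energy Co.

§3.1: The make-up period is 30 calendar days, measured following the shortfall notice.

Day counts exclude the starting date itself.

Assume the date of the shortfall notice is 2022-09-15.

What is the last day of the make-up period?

The last day of the make-up period: 2022-09-15 + 30 days = 2022-10-15.

2022-10-15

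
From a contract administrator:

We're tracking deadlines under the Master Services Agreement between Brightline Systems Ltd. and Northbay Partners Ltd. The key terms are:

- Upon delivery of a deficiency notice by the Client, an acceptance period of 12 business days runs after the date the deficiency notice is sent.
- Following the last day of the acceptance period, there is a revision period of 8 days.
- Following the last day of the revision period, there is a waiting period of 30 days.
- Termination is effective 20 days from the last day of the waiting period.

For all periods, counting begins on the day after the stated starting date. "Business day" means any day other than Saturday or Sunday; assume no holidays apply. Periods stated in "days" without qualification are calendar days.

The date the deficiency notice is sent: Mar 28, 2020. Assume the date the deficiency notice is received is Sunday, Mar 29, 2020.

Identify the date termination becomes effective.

Jun 11, 2020

The last day of the acceptance period: 12 business days after Saturday, Mar 28, 2020, skipping weekends — Mar 30, Mar 31, Apr 1, Apr 2, …, Apr 10, Apr 13, Apr 14 — lands on Tuesday, Apr 14, 2020.
The last day of the revision period: 8 calendar days after Apr 14, 2020 is Apr 22, 2020.
Adding 30 calendar days to Apr 22, 2020 gives May 22, 2020, which is the last day of the waiting period.
The date termination becomes effective: 20 calendar days after May 22, 2020 is Jun 11, 2020.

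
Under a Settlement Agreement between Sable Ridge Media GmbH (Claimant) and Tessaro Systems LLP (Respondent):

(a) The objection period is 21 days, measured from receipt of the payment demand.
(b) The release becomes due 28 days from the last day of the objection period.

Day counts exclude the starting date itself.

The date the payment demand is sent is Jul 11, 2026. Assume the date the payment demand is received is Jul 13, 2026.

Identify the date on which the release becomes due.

Aug 31, 2026

Adding 21 calendar days to Jul 13, 2026 gives Aug 3, 2026, which is the last day of the objection period.
The date on which the release becomes due: Aug 3, 2026 + 28 days = Aug 31, 2026.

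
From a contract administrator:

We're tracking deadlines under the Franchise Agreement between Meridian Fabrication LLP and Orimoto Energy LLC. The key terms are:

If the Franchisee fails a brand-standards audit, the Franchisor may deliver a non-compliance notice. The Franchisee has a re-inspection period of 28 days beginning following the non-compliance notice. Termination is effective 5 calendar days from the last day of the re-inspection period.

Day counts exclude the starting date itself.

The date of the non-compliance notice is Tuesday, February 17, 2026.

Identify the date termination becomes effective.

The last day of the re-inspection period: February 17, 2026 + 28 days = March 17, 2026.
The date termination becomes effective: March 17, 2026 + 5 days = March 22, 2026.

March 22, 2026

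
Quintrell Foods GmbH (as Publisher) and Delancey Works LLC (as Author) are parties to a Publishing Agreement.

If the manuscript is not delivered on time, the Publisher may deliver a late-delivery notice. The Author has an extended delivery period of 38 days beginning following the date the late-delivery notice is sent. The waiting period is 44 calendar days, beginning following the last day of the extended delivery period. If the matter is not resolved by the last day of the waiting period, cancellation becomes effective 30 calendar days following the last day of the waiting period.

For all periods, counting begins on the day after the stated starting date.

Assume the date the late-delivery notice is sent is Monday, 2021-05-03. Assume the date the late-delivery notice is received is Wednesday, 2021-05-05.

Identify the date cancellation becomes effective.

Adding 38 calendar days to 2021-05-03 gives 2021-06-10, which is the last day of the extended delivery period.
The last day of the waiting period: 2021-06-10 + 44 days = 2021-07-24.
The date cancellation becomes effective: 30 calendar days after 2021-07-24 is 2021-08-23.

2021-08-23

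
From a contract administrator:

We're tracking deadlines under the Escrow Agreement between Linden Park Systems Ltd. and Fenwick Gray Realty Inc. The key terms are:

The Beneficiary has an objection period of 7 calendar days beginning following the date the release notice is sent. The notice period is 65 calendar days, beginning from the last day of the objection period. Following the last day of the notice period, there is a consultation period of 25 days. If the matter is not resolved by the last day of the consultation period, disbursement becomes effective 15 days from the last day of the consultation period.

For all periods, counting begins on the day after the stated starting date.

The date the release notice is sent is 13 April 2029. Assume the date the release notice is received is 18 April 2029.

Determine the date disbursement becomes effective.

3 August 2029

The last day of the objection period: 13 April 2029 + 7 days = 20 April 2029.
Adding 65 calendar days to 20 April 2029 gives 24 June 2029, which is the last day of the notice period.
The last day of the consultation period: 24 June 2029 + 25 days = 19 July 2029.
The date disbursement becomes effective: 19 July 2029 + 15 days = 3 August 2029.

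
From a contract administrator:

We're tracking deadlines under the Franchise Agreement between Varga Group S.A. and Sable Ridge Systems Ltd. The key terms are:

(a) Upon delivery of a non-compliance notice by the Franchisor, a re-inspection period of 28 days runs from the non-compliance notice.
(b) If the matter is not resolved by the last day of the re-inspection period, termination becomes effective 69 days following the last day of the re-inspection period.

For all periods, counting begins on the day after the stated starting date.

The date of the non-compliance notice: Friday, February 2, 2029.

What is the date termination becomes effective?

Adding 28 calendar days to February 2, 2029 gives March 2, 2029, which is the last day of the re-inspection period.
The date termination becomes effective: 69 calendar days after March 2, 2029 is May 10, 2029.

May 10, 2029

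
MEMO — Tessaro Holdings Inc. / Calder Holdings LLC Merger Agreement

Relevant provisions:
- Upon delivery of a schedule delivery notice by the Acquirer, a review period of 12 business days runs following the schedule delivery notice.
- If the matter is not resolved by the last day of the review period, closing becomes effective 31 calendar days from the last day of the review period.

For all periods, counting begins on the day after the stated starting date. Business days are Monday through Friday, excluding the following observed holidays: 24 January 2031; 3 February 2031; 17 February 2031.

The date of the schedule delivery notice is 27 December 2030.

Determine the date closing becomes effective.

14 February 2031

The last day of the review period: counting 12 business days from Friday, 27 December 2030 (Dec 30, Dec 31, Jan 1, Jan 2, …, Jan 10, Jan 13, Jan 14, skipping weekends) reaches Tuesday, 14 January 2031.
The date closing becomes effective: 31 calendar days after 14 January 2031 is 14 February 2031.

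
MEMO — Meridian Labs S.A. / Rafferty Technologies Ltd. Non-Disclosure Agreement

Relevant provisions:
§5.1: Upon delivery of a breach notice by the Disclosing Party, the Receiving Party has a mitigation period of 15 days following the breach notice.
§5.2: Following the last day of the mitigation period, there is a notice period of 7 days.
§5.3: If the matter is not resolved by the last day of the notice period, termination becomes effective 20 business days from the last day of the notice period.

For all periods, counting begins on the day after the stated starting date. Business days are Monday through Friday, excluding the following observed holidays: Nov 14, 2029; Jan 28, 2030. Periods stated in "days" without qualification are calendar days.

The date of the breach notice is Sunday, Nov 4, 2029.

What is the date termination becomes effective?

Adding 15 calendar days to Nov 4, 2029 gives Nov 19, 2029, which is the last day of the mitigation period.
The last day of the notice period: Nov 19, 2029 + 7 days = Nov 26, 2029.
From Monday, Nov 26, 2029, 20 business days (Nov 27, Nov 28, Nov 29, Nov 30, …, Dec 20, Dec 21, Dec 24, skipping weekends) brings us to Monday, Dec 24, 2029, which is the date termination becomes effective.

Dec 24, 2029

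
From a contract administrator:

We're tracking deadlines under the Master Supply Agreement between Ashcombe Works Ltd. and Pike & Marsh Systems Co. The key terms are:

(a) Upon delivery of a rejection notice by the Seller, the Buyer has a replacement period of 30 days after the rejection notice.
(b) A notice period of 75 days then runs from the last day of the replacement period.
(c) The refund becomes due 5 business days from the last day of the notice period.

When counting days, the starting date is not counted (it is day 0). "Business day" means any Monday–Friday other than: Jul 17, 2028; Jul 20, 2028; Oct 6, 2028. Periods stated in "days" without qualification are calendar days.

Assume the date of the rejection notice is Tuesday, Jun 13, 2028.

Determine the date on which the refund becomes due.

Adding 30 calendar days to Jun 13, 2028 gives Jul 13, 2028, which is the last day of the replacement period.
Adding 75 calendar days to Jul 13, 2028 gives Sep 26, 2028, which is the last day of the notice period.
The date on which the refund becomes due: 5 business days after Tuesday, Sep 26, 2028, skipping weekends — Sep 27, Sep 28, Sep 29, Oct 2, Oct 3 — lands on Tuesday, Oct 3, 2028.

Oct 3, 2028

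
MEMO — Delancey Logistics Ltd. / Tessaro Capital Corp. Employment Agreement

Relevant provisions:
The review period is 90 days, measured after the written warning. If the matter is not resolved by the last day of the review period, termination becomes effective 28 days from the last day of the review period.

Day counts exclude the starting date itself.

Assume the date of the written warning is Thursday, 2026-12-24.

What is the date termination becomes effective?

2027-04-21

The last day of the review period: 2026-12-24 + 90 days = 2027-03-24.
The date termination becomes effective: 2027-03-24 + 28 days = 2027-04-21.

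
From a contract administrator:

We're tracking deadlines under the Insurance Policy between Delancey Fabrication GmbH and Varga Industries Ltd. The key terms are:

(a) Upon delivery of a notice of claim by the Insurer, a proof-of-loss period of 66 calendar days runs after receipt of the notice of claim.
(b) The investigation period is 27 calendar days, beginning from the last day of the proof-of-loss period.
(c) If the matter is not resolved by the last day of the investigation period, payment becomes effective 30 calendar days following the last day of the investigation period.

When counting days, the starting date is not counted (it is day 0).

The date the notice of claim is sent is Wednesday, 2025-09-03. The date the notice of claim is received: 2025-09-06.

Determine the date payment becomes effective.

Adding 66 calendar days to 2025-09-06 gives 2025-11-11, which is the last day of the proof-of-loss period.
The last day of the investigation period: 2025-11-11 + 27 days = 2025-12-08.
Adding 30 calendar days to 2025-12-08 gives 2026-01-07, which is the date payment becomes effective.

2026-01-07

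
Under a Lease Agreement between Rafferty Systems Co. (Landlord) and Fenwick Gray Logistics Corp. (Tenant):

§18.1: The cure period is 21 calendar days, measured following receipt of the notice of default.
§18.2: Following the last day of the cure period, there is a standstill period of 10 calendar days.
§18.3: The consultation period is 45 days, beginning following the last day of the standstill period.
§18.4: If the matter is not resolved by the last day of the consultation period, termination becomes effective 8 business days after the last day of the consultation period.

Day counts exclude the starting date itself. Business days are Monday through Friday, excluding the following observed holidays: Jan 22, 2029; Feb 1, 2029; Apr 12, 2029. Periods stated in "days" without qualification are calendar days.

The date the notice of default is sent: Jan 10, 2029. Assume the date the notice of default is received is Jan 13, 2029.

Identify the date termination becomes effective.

The last day of the cure period: Jan 13, 2029 + 21 days = Feb 3, 2029.
The last day of the standstill period: 10 calendar days after Feb 3, 2029 is Feb 13, 2029.
The last day of the consultation period: Feb 13, 2029 + 45 days = Mar 30, 2029.
From Friday, Mar 30, 2029, 8 business days (Apr 2, Apr 3, Apr 4, Apr 5, Apr 6, Apr 9, Apr 10, Apr 11, skipping weekends) brings us to Wednesday, Apr 11, 2029, which is the date termination becomes effective.

Apr 11, 2029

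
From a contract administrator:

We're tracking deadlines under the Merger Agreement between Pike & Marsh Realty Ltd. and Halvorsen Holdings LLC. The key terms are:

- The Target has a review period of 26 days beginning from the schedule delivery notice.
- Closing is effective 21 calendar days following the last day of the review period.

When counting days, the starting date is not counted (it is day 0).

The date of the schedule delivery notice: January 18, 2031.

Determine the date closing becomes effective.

The last day of the review period: 26 calendar days after January 18, 2031 is February 13, 2031.
Adding 21 calendar days to February 13, 2031 gives March 6, 2031, which is the date closing becomes effective.

March 6, 2031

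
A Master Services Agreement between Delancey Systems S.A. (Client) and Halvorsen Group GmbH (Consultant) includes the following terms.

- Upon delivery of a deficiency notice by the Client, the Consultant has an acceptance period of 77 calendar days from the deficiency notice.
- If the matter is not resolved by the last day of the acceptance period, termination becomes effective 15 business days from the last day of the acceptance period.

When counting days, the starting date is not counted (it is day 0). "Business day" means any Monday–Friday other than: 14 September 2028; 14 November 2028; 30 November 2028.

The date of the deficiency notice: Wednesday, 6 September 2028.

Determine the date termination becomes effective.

The last day of the acceptance period: 6 September 2028 + 77 days = 22 November 2028.
The date termination becomes effective: counting 15 business days from Wednesday, 22 November 2028 (Nov 23, Nov 24, Nov 27, Nov 28, …, Dec 12, Dec 13, Dec 14, skipping weekends and the listed holiday on Nov 30) reaches Thursday, 14 December 2028.

14 December 2028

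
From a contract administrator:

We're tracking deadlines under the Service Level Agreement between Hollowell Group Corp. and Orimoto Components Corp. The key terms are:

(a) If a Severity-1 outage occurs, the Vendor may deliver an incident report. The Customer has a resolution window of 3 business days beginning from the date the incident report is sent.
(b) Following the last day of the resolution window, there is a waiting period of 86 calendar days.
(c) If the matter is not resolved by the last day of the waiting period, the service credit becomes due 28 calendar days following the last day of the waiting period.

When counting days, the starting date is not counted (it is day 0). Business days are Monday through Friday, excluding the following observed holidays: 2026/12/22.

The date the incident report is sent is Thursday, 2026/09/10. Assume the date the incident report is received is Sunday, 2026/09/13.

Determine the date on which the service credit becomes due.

The last day of the resolution window: counting 3 business days from Thursday, 2026/09/10 (Sep 11, Sep 14, Sep 15, skipping weekends) reaches Tuesday, 2026/09/15.
Adding 86 calendar days to 2026/09/15 gives 2026/12/10, which is the last day of the waiting period.
The date on which the service credit becomes due: 28 calendar days after 2026/12/10 is 2027/01/07.

2027/01/07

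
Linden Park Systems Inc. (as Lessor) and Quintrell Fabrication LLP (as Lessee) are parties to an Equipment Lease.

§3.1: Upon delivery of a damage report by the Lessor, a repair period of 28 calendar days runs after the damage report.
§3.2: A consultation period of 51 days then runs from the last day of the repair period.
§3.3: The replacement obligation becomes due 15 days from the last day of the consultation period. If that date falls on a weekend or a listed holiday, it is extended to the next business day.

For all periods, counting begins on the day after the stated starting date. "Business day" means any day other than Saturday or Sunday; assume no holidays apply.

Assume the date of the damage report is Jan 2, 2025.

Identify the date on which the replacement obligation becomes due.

Apr 7, 2025

The last day of the repair period: 28 calendar days after Jan 2, 2025 is Jan 30, 2025.
Adding 51 calendar days to Jan 30, 2025 gives Mar 22, 2025, which is the last day of the consultation period.
The date on which the replacement obligation becomes due: 15 calendar days after Mar 22, 2025 is Apr 6, 2025. That falls on a Sunday, so it rolls to the next business day, Monday, Apr 7, 2025.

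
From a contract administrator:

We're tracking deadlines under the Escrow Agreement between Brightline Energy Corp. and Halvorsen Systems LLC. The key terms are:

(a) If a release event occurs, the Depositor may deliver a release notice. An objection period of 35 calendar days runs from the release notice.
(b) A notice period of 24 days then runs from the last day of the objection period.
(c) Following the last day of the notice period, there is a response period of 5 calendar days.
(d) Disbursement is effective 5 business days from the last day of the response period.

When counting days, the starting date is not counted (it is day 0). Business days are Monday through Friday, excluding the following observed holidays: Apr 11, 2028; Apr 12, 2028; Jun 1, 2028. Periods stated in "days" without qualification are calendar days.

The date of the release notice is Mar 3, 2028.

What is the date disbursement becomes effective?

The last day of the objection period: Mar 3, 2028 + 35 days = Apr 7, 2028.
The last day of the notice period: Apr 7, 2028 + 24 days = May 1, 2028.
Adding 5 calendar days to May 1, 2028 gives May 6, 2028, which is the last day of the response period.
From Saturday, May 6, 2028, 5 business days (May 8, May 9, May 10, May 11, May 12, skipping weekends) brings us to Friday, May 12, 2028, which is the date disbursement becomes effective.

May 12, 2028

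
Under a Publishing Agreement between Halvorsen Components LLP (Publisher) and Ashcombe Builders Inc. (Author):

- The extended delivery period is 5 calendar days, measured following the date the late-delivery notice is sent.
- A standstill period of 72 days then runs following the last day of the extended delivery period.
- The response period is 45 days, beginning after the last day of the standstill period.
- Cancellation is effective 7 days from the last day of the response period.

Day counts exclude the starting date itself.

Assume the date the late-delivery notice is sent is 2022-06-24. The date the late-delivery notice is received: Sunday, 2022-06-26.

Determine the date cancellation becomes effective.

The last day of the extended delivery period: 2022-06-24 + 5 days = 2022-06-29.
The last day of the standstill period: 72 calendar days after 2022-06-29 is 2022-09-09.
Adding 45 calendar days to 2022-09-09 gives 2022-10-24, which is the last day of the response period.
The date cancellation becomes effective: 7 calendar days after 2022-10-24 is 2022-10-31.

2022-10-31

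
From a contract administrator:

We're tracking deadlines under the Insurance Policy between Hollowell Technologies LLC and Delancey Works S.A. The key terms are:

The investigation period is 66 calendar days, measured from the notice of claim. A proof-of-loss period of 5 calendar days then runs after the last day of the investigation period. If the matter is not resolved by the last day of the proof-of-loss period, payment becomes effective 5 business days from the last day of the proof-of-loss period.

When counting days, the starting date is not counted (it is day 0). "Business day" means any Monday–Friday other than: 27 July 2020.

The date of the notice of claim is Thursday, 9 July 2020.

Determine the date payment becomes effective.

25 September 2020

The last day of the investigation period: 9 July 2020 + 66 days = 13 September 2020.
The last day of the proof-of-loss period: 5 calendar days after 13 September 2020 is 18 September 2020.
The date payment becomes effective: 5 business days after Friday, 18 September 2020, skipping weekends — Sep 21, Sep 22, Sep 23, Sep 24, Sep 25 — lands on Friday, 25 September 2020.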